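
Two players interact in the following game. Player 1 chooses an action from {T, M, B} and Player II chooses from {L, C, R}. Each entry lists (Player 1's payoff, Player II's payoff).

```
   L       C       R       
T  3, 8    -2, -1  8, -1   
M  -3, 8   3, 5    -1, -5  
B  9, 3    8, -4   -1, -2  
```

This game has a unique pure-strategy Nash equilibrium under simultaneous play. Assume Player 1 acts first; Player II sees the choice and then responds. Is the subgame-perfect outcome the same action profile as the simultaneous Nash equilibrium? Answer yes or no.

yes

Solve by backward induction (Player 1 leads).
- T: BR = L, leader payoff 3.
- M: BR = L, leader payoff -3.
- B: BR = L, leader payoff 9.
Maximizing over 3, -3, 9, Player 1 chooses B. Subgame-perfect outcome: (B, L) with payoffs (9, 3).
Now find the simultaneous Nash equilibrium.
Player 1's best replies: L→B; C→B; R→T.
Player II's best replies: T→L; M→L; B→L.
Only (B, L) has each player best-responding; Nash payoffs (9, 3).
Sequential outcome (B, L) coincides with the Nash profile (B, L).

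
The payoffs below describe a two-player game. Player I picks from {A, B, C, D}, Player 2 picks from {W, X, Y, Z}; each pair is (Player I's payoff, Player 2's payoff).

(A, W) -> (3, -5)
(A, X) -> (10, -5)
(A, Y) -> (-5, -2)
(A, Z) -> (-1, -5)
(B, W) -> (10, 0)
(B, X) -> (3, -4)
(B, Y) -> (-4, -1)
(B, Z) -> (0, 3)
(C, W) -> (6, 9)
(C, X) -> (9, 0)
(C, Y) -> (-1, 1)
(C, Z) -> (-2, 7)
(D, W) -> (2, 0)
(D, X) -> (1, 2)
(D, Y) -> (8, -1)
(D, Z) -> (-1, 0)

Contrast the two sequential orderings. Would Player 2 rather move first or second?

second

If Player I leads: Player 2's best replies are A→Y, B→Z, C→W, D→X; Player I's induced payoffs -5, 0, 6, 1; outcome (C, W), payoffs (6, 9).
If Player 2 leads: Player I's best replies are W→B, X→A, Y→D, Z→B; Player 2's induced payoffs 0, -5, -1, 3; outcome (B, Z), payoffs (0, 3).
Player 2 gets 3 moving first and 9 moving second, so Player 2 prefers to move second.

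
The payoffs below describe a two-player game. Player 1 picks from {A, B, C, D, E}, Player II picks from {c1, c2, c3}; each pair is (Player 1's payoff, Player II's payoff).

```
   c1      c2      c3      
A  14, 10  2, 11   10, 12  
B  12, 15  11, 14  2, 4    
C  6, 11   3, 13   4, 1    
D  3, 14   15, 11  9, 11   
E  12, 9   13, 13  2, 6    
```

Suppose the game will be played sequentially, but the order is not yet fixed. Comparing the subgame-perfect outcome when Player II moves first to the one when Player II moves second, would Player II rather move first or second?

second

If Player 1 leads: Player II's best replies are A→c3, B→c1, C→c2, D→c1, E→c2; Player 1's induced payoffs 10, 12, 3, 3, 13; outcome (E, c2), payoffs (13, 13).
If Player II leads: Player 1's best replies are c1→A, c2→D, c3→A; Player II's induced payoffs 10, 11, 12; outcome (A, c3), payoffs (10, 12).
Player II gets 12 moving first and 13 moving second, so Player II prefers to move second.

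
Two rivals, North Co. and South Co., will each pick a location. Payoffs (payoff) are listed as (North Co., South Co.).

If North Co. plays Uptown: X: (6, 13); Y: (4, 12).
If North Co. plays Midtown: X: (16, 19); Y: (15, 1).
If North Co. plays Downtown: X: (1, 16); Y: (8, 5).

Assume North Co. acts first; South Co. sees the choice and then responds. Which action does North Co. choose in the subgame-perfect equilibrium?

South Co. best-responds to each possible North Co. move:
- Uptown: BR = X, leader payoff 6.
- Midtown: BR = X, leader payoff 16.
- Downtown: BR = X, leader payoff 1.
North Co.'s induced payoffs are 6, 16, 1, so North Co. commits to Midtown. Subgame-perfect outcome: (Midtown, X) with payoffs (16, 19).

Midtown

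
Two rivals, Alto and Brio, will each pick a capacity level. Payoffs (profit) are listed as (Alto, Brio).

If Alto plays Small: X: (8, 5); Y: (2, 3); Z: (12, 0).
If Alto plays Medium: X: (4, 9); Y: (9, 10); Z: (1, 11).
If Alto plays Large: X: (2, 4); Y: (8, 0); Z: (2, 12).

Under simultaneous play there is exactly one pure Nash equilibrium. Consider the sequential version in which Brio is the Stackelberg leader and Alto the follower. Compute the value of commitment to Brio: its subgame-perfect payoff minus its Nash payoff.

Alto best-responds to each possible Brio move:
- X: BR = Small, leader payoff 5.
- Y: BR = Medium, leader payoff 10.
- Z: BR = Small, leader payoff 0.
Maximizing over 5, 10, 0, Brio chooses Y. Subgame-perfect outcome: (Medium, Y) with payoffs (9, 10).
Now find the simultaneous Nash equilibrium.
Alto's best replies: X→Small; Y→Medium; Z→Small.
Brio's best replies: Small→X; Medium→Z; Large→Z.
Only (Small, X) has each player best-responding; Nash payoffs (8, 5).
Brio's commitment gain: 10 − 5 = 5.

5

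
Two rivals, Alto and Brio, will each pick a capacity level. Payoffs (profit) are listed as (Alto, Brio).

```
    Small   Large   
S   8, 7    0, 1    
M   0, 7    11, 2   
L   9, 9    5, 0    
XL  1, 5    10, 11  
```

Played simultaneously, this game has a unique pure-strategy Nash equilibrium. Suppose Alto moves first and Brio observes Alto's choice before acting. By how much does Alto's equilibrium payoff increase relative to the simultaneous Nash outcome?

1

Backward induction with Alto moving first.
- S: Brio compares 7, 1 and picks Small; Alto would get 8.
- M: Brio compares 7, 2 and picks Small; Alto would get 0.
- L: Brio compares 9, 0 and picks Small; Alto would get 9.
- XL: Brio compares 5, 11 and picks Large; Alto would get 10.
Among 8, 0, 9, 10, the best is 10 at XL. Subgame-perfect outcome: (XL, Large) with payoffs (10, 11).
For the simultaneous game, intersect best replies.
Alto's best replies: Small→L; Large→M.
Brio's best replies: S→Small; M→Small; L→Small; XL→Large.
Only (L, Small) has each player best-responding; Nash payoffs (9, 9).
Alto's commitment gain: 10 − 9 = 1.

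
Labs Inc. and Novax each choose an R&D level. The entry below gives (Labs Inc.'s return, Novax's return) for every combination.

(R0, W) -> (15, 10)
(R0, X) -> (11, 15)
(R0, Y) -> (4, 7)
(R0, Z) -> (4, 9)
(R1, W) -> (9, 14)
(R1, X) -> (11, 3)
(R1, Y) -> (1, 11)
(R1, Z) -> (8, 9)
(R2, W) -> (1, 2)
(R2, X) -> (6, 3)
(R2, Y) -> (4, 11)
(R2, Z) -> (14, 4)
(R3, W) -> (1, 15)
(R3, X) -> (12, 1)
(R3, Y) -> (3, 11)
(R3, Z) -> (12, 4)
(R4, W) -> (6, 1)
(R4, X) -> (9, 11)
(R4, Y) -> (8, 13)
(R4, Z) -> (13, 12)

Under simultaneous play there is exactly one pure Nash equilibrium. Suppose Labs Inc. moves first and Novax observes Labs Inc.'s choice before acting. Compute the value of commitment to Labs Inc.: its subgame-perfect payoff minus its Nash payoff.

3

Backward induction with Labs Inc. moving first.
- R0: Novax compares 10, 15, 7, 9 and picks X; Labs Inc. would get 11.
- R1: Novax compares 14, 3, 11, 9 and picks W; Labs Inc. would get 9.
- R2: Novax compares 2, 3, 11, 4 and picks Y; Labs Inc. would get 4.
- R3: Novax compares 15, 1, 11, 4 and picks W; Labs Inc. would get 1.
- R4: Novax compares 1, 11, 13, 12 and picks Y; Labs Inc. would get 8.
Labs Inc.'s induced payoffs are 11, 9, 4, 1, 8, so Labs Inc. commits to R0. Subgame-perfect outcome: (R0, X) with payoffs (11, 15).
Now find the simultaneous Nash equilibrium.
Labs Inc.'s best replies: W→R0; X→R3; Y→R4; Z→R2.
Novax's best replies: R0→X; R1→W; R2→Y; R3→W; R4→Y.
Only (R4, Y) has each player best-responding; Nash payoffs (8, 13).
Labs Inc.'s commitment gain: 11 − 8 = 3.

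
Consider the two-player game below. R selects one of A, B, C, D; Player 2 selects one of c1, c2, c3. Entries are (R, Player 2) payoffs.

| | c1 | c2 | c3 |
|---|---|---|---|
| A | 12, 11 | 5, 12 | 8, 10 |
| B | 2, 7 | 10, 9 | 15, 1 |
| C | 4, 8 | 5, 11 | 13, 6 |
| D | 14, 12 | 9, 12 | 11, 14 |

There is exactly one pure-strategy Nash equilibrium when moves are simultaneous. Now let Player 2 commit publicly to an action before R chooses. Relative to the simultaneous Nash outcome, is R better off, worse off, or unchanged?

Work backward from R's decision.
- c1: BR = D, leader payoff 12.
- c2: BR = B, leader payoff 9.
- c3: BR = B, leader payoff 1.
Maximizing over 12, 9, 1, Player 2 chooses c1. Subgame-perfect outcome: (D, c1) with payoffs (14, 12).
Under simultaneous play:
R's best replies: c1→D; c2→B; c3→B.
Player 2's best replies: A→c2; B→c2; C→c2; D→c3.
Only (B, c2) has each player best-responding; Nash payoffs (10, 9).
R earns 14 sequentially versus 10 at the Nash outcome: better off.

better off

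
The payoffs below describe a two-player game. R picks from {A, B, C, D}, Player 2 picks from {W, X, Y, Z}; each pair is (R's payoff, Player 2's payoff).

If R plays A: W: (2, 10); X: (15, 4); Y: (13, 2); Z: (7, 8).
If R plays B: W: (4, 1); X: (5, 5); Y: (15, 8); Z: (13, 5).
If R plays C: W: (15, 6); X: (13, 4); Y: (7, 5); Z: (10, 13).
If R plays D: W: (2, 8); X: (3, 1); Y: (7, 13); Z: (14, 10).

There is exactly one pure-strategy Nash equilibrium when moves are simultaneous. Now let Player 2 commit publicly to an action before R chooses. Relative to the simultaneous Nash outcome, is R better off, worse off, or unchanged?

Solve by backward induction (Player 2 leads).
- W: BR = C, leader payoff 6.
- X: BR = A, leader payoff 4.
- Y: BR = B, leader payoff 8.
- Z: BR = D, leader payoff 10.
Player 2's induced payoffs are 6, 4, 8, 10, so Player 2 commits to Z. Subgame-perfect outcome: (D, Z) with payoffs (14, 10).
For the simultaneous game, intersect best replies.
R's best replies: W→C; X→A; Y→B; Z→D.
Player 2's best replies: A→W; B→Y; C→Z; D→Y.
Only (B, Y) has each player best-responding; Nash payoffs (15, 8).
R earns 14 sequentially versus 15 at the Nash outcome: worse off.

worse off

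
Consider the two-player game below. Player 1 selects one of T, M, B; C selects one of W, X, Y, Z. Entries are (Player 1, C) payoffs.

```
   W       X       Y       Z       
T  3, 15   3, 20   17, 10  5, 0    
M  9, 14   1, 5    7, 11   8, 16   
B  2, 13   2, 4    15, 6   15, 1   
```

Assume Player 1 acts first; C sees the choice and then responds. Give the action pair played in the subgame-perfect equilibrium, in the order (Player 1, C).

Backward induction with Player 1 moving first.
- T: BR = X, leader payoff 3.
- M: BR = Z, leader payoff 8.
- B: BR = W, leader payoff 2.
Among 3, 8, 2, the best is 8 at M. Subgame-perfect outcome: (M, Z) with payoffs (8, 16).

(M, Z)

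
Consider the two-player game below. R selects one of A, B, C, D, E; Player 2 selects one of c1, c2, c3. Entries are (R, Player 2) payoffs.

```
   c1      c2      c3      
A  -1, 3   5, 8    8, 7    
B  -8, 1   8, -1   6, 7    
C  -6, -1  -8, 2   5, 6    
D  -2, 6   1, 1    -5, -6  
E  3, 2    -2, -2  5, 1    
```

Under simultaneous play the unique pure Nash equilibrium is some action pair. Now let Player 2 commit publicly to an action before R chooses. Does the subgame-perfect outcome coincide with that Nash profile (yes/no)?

Solve by backward induction (Player 2 leads).
- c1 → R plays E (best of -1, -8, -6, -2, 3); Player 2 gets 2.
- c2 → R plays B (best of 5, 8, -8, 1, -2); Player 2 gets -1.
- c3 → R plays A (best of 8, 6, 5, -5, 5); Player 2 gets 7.
Maximizing over 2, -1, 7, Player 2 chooses c3. Subgame-perfect outcome: (A, c3) with payoffs (8, 7).
Under simultaneous play:
R's best replies: c1→E; c2→B; c3→A.
Player 2's best replies: A→c2; B→c3; C→c3; D→c1; E→c1.
Only (E, c1) has each player best-responding; Nash payoffs (3, 2).
Sequential outcome (A, c3) differs from the Nash profile (E, c1).

no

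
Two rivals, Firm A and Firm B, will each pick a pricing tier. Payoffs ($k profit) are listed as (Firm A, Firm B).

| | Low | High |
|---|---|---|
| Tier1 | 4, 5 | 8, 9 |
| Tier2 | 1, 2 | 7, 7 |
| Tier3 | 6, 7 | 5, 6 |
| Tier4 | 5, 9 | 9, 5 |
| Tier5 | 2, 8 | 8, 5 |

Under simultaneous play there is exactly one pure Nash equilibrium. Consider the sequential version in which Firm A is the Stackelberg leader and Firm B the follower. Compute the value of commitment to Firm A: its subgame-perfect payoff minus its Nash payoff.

2

Firm B best-responds to each possible Firm A move:
- Tier1: BR = High, leader payoff 8.
- Tier2: BR = High, leader payoff 7.
- Tier3: BR = Low, leader payoff 6.
- Tier4: BR = Low, leader payoff 5.
- Tier5: BR = Low, leader payoff 2.
Among 8, 7, 6, 5, 2, the best is 8 at Tier1. Subgame-perfect outcome: (Tier1, High) with payoffs (8, 9).
For the simultaneous game, intersect best replies.
Firm A's best replies: Low→Tier3; High→Tier4.
Firm B's best replies: Tier1→High; Tier2→High; Tier3→Low; Tier4→Low; Tier5→Low.
The unique mutual best reply is (Tier3, Low), giving (6, 7).
Firm A's commitment gain: 8 − 6 = 2.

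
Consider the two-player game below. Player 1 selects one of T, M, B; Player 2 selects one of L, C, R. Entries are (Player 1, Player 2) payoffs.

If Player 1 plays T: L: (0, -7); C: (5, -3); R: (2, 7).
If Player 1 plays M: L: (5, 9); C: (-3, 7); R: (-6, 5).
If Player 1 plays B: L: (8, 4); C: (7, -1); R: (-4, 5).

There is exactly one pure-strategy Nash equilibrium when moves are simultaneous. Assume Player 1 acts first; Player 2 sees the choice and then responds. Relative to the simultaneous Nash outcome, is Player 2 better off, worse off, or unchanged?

Solve by backward induction (Player 1 leads).
- T: BR = R, leader payoff 2.
- M: BR = L, leader payoff 5.
- B: BR = R, leader payoff -4.
Player 1's induced payoffs are 2, 5, -4, so Player 1 commits to M. Subgame-perfect outcome: (M, L) with payoffs (5, 9).
Now find the simultaneous Nash equilibrium.
Player 1's best replies: L→B; C→B; R→T.
Player 2's best replies: T→R; M→L; B→R.
Only (T, R) has each player best-responding; Nash payoffs (2, 7).
Player 2 earns 9 sequentially versus 7 at the Nash outcome: better off.

better off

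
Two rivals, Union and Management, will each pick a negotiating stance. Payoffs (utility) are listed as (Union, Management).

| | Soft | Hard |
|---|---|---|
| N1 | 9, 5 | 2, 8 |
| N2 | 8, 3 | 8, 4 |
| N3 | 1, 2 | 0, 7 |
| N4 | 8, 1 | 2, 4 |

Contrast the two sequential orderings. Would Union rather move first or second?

If Union leads: Management's best replies are N1→Hard, N2→Hard, N3→Hard, N4→Hard; Union's induced payoffs 2, 8, 0, 2; outcome (N2, Hard), payoffs (8, 4).
If Management leads: Union's best replies are Soft→N1, Hard→N2; Management's induced payoffs 5, 4; outcome (N1, Soft), payoffs (9, 5).
Union gets 8 moving first and 9 moving second, so Union prefers to move second.

second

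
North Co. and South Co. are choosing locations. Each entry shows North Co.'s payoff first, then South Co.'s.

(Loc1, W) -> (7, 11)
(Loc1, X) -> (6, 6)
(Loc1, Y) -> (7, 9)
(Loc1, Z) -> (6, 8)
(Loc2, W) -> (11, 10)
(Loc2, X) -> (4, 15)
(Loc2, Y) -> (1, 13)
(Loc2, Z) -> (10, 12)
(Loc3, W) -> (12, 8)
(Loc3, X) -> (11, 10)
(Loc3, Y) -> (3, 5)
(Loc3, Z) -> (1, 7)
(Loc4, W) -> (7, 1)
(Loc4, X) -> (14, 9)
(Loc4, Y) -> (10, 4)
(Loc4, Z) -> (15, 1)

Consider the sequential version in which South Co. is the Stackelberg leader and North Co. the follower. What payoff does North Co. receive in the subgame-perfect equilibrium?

14

Solve by backward induction (South Co. leads).
- W: BR = Loc3, leader payoff 8.
- X: BR = Loc4, leader payoff 9.
- Y: BR = Loc4, leader payoff 4.
- Z: BR = Loc4, leader payoff 1.
Maximizing over 8, 9, 4, 1, South Co. chooses X. Subgame-perfect outcome: (Loc4, X) with payoffs (14, 9).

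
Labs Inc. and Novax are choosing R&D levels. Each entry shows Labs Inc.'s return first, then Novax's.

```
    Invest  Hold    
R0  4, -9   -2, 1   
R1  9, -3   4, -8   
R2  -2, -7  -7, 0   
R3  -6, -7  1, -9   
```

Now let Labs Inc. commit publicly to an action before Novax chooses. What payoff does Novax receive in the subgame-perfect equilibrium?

Solve by backward induction (Labs Inc. leads).
- R0: Novax compares -9, 1 and picks Hold; Labs Inc. would get -2.
- R1: Novax compares -3, -8 and picks Invest; Labs Inc. would get 9.
- R2: Novax compares -7, 0 and picks Hold; Labs Inc. would get -7.
- R3: Novax compares -7, -9 and picks Invest; Labs Inc. would get -6.
Among -2, 9, -7, -6, the best is 9 at R1. Subgame-perfect outcome: (R1, Invest) with payoffs (9, -3).

-3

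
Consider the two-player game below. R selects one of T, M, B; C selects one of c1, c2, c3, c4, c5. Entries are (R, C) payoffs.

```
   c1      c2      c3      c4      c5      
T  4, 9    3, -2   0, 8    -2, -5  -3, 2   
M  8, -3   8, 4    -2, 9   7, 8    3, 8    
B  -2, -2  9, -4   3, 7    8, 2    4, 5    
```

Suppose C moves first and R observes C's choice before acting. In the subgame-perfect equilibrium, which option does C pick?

R best-responds to each possible C move:
- c1: BR = M, leader payoff -3.
- c2: BR = B, leader payoff -4.
- c3: BR = B, leader payoff 7.
- c4: BR = B, leader payoff 2.
- c5: BR = B, leader payoff 5.
Maximizing over -3, -4, 7, 2, 5, C chooses c3. Subgame-perfect outcome: (B, c3) with payoffs (3, 7).

c3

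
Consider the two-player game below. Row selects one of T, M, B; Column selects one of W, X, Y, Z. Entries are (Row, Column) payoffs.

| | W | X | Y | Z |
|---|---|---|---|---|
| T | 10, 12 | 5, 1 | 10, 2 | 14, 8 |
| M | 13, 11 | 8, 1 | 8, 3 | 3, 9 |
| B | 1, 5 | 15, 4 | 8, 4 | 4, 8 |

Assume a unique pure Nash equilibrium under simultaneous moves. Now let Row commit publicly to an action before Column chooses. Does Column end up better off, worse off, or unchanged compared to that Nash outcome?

Backward induction with Row moving first.
- T: BR = W, leader payoff 10.
- M: BR = W, leader payoff 13.
- B: BR = Z, leader payoff 4.
Maximizing over 10, 13, 4, Row chooses M. Subgame-perfect outcome: (M, W) with payoffs (13, 11).
Under simultaneous play:
Row's best replies: W→M; X→B; Y→T; Z→T.
Column's best replies: T→W; M→W; B→Z.
Only (M, W) has each player best-responding; Nash payoffs (13, 11).
Column earns 11 sequentially versus 11 at the Nash outcome: unchanged.

unchanged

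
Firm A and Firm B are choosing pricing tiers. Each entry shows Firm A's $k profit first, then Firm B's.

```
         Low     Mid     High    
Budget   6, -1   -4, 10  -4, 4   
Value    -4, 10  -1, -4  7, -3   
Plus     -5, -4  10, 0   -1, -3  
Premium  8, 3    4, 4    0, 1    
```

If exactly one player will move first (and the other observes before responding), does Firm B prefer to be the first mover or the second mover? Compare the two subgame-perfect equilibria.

first

If Firm A leads: Firm B's best replies are Budget→Mid, Value→Low, Plus→Mid, Premium→Mid; Firm A's induced payoffs -4, -4, 10, 4; outcome (Plus, Mid), payoffs (10, 0).
If Firm B leads: Firm A's best replies are Low→Premium, Mid→Plus, High→Value; Firm B's induced payoffs 3, 0, -3; outcome (Premium, Low), payoffs (8, 3).
Firm B gets 3 moving first and 0 moving second, so Firm B prefers to move first.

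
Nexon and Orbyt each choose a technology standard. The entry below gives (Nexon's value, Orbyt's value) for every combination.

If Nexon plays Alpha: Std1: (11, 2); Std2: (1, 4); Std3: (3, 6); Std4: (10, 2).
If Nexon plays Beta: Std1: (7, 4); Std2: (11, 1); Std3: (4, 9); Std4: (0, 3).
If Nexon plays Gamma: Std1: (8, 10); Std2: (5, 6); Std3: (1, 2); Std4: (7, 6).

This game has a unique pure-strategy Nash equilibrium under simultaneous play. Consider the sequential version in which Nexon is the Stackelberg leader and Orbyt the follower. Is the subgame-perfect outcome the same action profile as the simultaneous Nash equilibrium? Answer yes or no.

Solve by backward induction (Nexon leads).
- Alpha: Orbyt compares 2, 4, 6, 2 and picks Std3; Nexon would get 3.
- Beta: Orbyt compares 4, 1, 9, 3 and picks Std3; Nexon would get 4.
- Gamma: Orbyt compares 10, 6, 2, 6 and picks Std1; Nexon would get 8.
Nexon's induced payoffs are 3, 4, 8, so Nexon commits to Gamma. Subgame-perfect outcome: (Gamma, Std1) with payoffs (8, 10).
Under simultaneous play:
Nexon's best replies: Std1→Alpha; Std2→Beta; Std3→Beta; Std4→Alpha.
Orbyt's best replies: Alpha→Std3; Beta→Std3; Gamma→Std1.
Only (Beta, Std3) has each player best-responding; Nash payoffs (4, 9).
Sequential outcome (Gamma, Std1) differs from the Nash profile (Beta, Std3).

no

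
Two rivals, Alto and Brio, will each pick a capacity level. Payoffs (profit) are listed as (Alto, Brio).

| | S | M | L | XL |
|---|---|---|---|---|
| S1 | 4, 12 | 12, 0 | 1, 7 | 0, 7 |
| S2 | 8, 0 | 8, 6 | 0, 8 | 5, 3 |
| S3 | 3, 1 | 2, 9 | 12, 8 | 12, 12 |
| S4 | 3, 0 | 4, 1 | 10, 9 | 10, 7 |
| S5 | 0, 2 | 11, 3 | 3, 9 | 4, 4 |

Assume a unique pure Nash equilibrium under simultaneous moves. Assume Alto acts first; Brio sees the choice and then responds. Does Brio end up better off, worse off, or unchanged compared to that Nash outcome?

Brio best-responds to each possible Alto move:
- S1: BR = S, leader payoff 4.
- S2: BR = L, leader payoff 0.
- S3: BR = XL, leader payoff 12.
- S4: BR = L, leader payoff 10.
- S5: BR = L, leader payoff 3.
Alto's induced payoffs are 4, 0, 12, 10, 3, so Alto commits to S3. Subgame-perfect outcome: (S3, XL) with payoffs (12, 12).
Under simultaneous play:
Alto's best replies: S→S2; M→S1; L→S3; XL→S3.
Brio's best replies: S1→S; S2→L; S3→XL; S4→L; S5→L.
The unique mutual best reply is (S3, XL), giving (12, 12).
Brio earns 12 sequentially versus 12 at the Nash outcome: unchanged.

unchanged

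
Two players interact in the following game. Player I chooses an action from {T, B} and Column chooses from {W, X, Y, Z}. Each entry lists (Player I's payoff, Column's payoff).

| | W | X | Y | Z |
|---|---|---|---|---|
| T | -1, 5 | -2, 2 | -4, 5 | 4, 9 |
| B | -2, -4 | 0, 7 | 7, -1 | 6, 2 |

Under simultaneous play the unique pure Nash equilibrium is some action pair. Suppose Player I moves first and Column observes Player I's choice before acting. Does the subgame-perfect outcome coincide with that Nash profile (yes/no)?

no

Work backward from Column's decision.
- T: BR = Z, leader payoff 4.
- B: BR = X, leader payoff 0.
Maximizing over 4, 0, Player I chooses T. Subgame-perfect outcome: (T, Z) with payoffs (4, 9).
Under simultaneous play:
Player I's best replies: W→T; X→B; Y→B; Z→B.
Column's best replies: T→Z; B→X.
The unique mutual best reply is (B, X), giving (0, 7).
Sequential outcome (T, Z) differs from the Nash profile (B, X).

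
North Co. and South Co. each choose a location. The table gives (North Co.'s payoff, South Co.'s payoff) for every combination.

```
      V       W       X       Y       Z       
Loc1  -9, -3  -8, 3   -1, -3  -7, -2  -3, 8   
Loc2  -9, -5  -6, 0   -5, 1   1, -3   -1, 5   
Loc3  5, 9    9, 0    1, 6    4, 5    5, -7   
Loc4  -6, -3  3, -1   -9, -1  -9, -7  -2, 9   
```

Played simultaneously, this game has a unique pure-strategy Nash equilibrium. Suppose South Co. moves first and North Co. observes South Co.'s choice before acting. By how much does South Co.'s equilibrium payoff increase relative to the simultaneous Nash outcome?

0

Solve by backward induction (South Co. leads).
- V: BR = Loc3, leader payoff 9.
- W: BR = Loc3, leader payoff 0.
- X: BR = Loc3, leader payoff 6.
- Y: BR = Loc3, leader payoff 5.
- Z: BR = Loc3, leader payoff -7.
Maximizing over 9, 0, 6, 5, -7, South Co. chooses V. Subgame-perfect outcome: (Loc3, V) with payoffs (5, 9).
Now find the simultaneous Nash equilibrium.
North Co.'s best replies: V→Loc3; W→Loc3; X→Loc3; Y→Loc3; Z→Loc3.
South Co.'s best replies: Loc1→Z; Loc2→Z; Loc3→V; Loc4→Z.
Only (Loc3, V) has each player best-responding; Nash payoffs (5, 9).
South Co.'s commitment gain: 9 − 9 = 0.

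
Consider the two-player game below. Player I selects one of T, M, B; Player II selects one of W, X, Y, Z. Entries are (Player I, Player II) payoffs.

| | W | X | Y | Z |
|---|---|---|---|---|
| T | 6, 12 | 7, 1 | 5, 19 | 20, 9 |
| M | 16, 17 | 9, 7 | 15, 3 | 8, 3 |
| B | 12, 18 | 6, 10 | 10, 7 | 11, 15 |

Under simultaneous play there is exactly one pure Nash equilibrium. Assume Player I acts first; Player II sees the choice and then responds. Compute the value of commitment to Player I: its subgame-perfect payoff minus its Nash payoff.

0

Work backward from Player II's decision.
- T: Player II compares 12, 1, 19, 9 and picks Y; Player I would get 5.
- M: Player II compares 17, 7, 3, 3 and picks W; Player I would get 16.
- B: Player II compares 18, 10, 7, 15 and picks W; Player I would get 12.
Player I's induced payoffs are 5, 16, 12, so Player I commits to M. Subgame-perfect outcome: (M, W) with payoffs (16, 17).
Under simultaneous play:
Player I's best replies: W→M; X→M; Y→M; Z→T.
Player II's best replies: T→Y; M→W; B→W.
The unique mutual best reply is (M, W), giving (16, 17).
Player I's commitment gain: 16 − 16 = 0.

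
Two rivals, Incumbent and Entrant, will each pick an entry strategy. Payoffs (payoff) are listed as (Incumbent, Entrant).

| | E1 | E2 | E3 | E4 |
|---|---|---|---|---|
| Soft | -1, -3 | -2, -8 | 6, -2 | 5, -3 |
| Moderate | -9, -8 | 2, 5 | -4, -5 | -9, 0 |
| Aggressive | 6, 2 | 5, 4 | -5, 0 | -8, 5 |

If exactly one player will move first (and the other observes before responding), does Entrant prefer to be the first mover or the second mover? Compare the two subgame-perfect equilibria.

first

If Incumbent leads: Entrant's best replies are Soft→E3, Moderate→E2, Aggressive→E4; Incumbent's induced payoffs 6, 2, -8; outcome (Soft, E3), payoffs (6, -2).
If Entrant leads: Incumbent's best replies are E1→Aggressive, E2→Aggressive, E3→Soft, E4→Soft; Entrant's induced payoffs 2, 4, -2, -3; outcome (Aggressive, E2), payoffs (5, 4).
Entrant gets 4 moving first and -2 moving second, so Entrant prefers to move first.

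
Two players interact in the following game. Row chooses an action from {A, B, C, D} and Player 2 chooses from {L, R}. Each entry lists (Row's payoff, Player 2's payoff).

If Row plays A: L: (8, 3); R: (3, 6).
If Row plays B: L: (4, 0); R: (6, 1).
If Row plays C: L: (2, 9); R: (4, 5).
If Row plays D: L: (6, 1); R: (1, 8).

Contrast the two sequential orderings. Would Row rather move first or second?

second

If Row leads: Player 2's best replies are A→R, B→R, C→L, D→R; Row's induced payoffs 3, 6, 2, 1; outcome (B, R), payoffs (6, 1).
If Player 2 leads: Row's best replies are L→A, R→B; Player 2's induced payoffs 3, 1; outcome (A, L), payoffs (8, 3).
Row gets 6 moving first and 8 moving second, so Row prefers to move second.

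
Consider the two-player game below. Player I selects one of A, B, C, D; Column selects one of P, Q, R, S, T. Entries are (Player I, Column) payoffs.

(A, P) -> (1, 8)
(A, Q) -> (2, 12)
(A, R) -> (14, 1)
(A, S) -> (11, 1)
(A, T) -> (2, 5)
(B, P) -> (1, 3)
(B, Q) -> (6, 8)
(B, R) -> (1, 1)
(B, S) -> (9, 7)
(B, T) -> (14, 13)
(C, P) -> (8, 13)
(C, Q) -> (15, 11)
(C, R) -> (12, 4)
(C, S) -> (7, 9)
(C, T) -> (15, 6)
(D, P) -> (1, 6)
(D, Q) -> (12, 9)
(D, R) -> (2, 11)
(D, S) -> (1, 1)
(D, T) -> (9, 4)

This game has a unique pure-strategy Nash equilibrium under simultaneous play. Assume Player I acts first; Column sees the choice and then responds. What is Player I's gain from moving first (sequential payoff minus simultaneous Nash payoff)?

6

Work backward from Column's decision.
- A → Column plays Q (best of 8, 12, 1, 1, 5); Player I gets 2.
- B → Column plays T (best of 3, 8, 1, 7, 13); Player I gets 14.
- C → Column plays P (best of 13, 11, 4, 9, 6); Player I gets 8.
- D → Column plays R (best of 6, 9, 11, 1, 4); Player I gets 2.
Player I's induced payoffs are 2, 14, 8, 2, so Player I commits to B. Subgame-perfect outcome: (B, T) with payoffs (14, 13).
For the simultaneous game, intersect best replies.
Player I's best replies: P→C; Q→C; R→A; S→A; T→C.
Column's best replies: A→Q; B→T; C→P; D→R.
Only (C, P) has each player best-responding; Nash payoffs (8, 13).
Player I's commitment gain: 14 − 8 = 6.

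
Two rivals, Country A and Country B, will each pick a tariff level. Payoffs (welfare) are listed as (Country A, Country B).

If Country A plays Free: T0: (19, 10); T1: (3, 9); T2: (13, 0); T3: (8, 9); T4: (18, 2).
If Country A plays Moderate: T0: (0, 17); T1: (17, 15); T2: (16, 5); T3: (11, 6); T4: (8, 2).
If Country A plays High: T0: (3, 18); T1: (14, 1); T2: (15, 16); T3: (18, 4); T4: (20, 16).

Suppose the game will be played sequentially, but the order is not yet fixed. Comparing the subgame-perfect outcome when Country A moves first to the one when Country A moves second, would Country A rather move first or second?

second

If Country A leads: Country B's best replies are Free→T0, Moderate→T0, High→T0; Country A's induced payoffs 19, 0, 3; outcome (Free, T0), payoffs (19, 10).
If Country B leads: Country A's best replies are T0→Free, T1→Moderate, T2→Moderate, T3→High, T4→High; Country B's induced payoffs 10, 15, 5, 4, 16; outcome (High, T4), payoffs (20, 16).
Country A gets 19 moving first and 20 moving second, so Country A prefers to move second.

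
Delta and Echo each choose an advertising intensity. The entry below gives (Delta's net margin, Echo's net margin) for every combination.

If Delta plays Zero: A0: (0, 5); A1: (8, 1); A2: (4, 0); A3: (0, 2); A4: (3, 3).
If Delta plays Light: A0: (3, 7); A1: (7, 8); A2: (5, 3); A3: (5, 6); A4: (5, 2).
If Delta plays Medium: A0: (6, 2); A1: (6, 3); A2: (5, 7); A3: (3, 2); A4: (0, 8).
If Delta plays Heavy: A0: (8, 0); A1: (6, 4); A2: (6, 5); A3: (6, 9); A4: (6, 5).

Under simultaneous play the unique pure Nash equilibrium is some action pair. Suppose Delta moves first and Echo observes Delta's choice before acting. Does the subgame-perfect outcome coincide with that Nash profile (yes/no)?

no

Echo best-responds to each possible Delta move:
- Zero → Echo plays A0 (best of 5, 1, 0, 2, 3); Delta gets 0.
- Light → Echo plays A1 (best of 7, 8, 3, 6, 2); Delta gets 7.
- Medium → Echo plays A4 (best of 2, 3, 7, 2, 8); Delta gets 0.
- Heavy → Echo plays A3 (best of 0, 4, 5, 9, 5); Delta gets 6.
Among 0, 7, 0, 6, the best is 7 at Light. Subgame-perfect outcome: (Light, A1) with payoffs (7, 8).
Now find the simultaneous Nash equilibrium.
Delta's best replies: A0→Heavy; A1→Zero; A2→Heavy; A3→Heavy; A4→Heavy.
Echo's best replies: Zero→A0; Light→A1; Medium→A4; Heavy→A3.
Only (Heavy, A3) has each player best-responding; Nash payoffs (6, 9).
Sequential outcome (Light, A1) differs from the Nash profile (Heavy, A3).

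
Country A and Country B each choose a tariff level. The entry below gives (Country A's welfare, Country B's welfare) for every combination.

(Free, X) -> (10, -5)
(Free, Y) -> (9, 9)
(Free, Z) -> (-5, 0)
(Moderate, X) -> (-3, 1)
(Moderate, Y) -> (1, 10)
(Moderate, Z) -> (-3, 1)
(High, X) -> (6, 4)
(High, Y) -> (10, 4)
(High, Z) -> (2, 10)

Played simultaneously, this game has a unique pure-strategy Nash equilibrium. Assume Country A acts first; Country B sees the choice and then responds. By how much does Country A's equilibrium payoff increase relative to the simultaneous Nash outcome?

7

Backward induction with Country A moving first.
- Free → Country B plays Y (best of -5, 9, 0); Country A gets 9.
- Moderate → Country B plays Y (best of 1, 10, 1); Country A gets 1.
- High → Country B plays Z (best of 4, 4, 10); Country A gets 2.
Among 9, 1, 2, the best is 9 at Free. Subgame-perfect outcome: (Free, Y) with payoffs (9, 9).
Now find the simultaneous Nash equilibrium.
Country A's best replies: X→Free; Y→High; Z→High.
Country B's best replies: Free→Y; Moderate→Y; High→Z.
The unique mutual best reply is (High, Z), giving (2, 10).
Country A's commitment gain: 9 − 2 = 7.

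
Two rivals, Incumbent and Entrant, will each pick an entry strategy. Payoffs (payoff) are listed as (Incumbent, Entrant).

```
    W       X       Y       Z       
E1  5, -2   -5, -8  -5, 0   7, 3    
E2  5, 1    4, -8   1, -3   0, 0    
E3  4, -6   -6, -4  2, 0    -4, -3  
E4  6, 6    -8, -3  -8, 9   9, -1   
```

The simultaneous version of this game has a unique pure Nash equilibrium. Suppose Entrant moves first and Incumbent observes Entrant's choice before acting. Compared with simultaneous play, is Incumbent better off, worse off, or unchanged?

better off

Work backward from Incumbent's decision.
- W: Incumbent compares 5, 5, 4, 6 and picks E4; Entrant would get 6.
- X: Incumbent compares -5, 4, -6, -8 and picks E2; Entrant would get -8.
- Y: Incumbent compares -5, 1, 2, -8 and picks E3; Entrant would get 0.
- Z: Incumbent compares 7, 0, -4, 9 and picks E4; Entrant would get -1.
Entrant's induced payoffs are 6, -8, 0, -1, so Entrant commits to W. Subgame-perfect outcome: (E4, W) with payoffs (6, 6).
For the simultaneous game, intersect best replies.
Incumbent's best replies: W→E4; X→E2; Y→E3; Z→E4.
Entrant's best replies: E1→Z; E2→W; E3→Y; E4→Y.
Only (E3, Y) has each player best-responding; Nash payoffs (2, 0).
Incumbent earns 6 sequentially versus 2 at the Nash outcome: better off.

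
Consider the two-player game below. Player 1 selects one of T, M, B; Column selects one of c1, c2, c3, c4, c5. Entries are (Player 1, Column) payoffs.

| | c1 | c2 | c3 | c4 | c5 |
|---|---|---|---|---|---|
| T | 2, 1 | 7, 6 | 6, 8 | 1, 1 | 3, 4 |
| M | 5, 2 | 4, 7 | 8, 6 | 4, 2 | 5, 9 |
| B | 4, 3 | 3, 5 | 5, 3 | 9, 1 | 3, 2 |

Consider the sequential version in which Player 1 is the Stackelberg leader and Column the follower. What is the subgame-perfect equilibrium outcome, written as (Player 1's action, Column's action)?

(T, c3)

Solve by backward induction (Player 1 leads).
- T: Column compares 1, 6, 8, 1, 4 and picks c3; Player 1 would get 6.
- M: Column compares 2, 7, 6, 2, 9 and picks c5; Player 1 would get 5.
- B: Column compares 3, 5, 3, 1, 2 and picks c2; Player 1 would get 3.
Among 6, 5, 3, the best is 6 at T. Subgame-perfect outcome: (T, c3) with payoffs (6, 8).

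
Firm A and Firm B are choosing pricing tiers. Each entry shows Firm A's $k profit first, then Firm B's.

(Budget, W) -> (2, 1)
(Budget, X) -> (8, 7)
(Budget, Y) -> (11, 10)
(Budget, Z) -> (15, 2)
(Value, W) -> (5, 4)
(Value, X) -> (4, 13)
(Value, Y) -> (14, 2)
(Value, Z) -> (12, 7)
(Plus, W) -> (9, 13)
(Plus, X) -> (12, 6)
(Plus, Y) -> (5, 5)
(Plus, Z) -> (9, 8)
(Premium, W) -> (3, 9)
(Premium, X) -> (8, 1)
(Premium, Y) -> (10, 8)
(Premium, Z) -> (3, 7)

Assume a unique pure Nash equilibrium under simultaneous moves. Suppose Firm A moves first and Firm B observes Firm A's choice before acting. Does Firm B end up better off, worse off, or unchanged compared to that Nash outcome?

worse off

Backward induction with Firm A moving first.
- Budget → Firm B plays Y (best of 1, 7, 10, 2); Firm A gets 11.
- Value → Firm B plays X (best of 4, 13, 2, 7); Firm A gets 4.
- Plus → Firm B plays W (best of 13, 6, 5, 8); Firm A gets 9.
- Premium → Firm B plays W (best of 9, 1, 8, 7); Firm A gets 3.
Among 11, 4, 9, 3, the best is 11 at Budget. Subgame-perfect outcome: (Budget, Y) with payoffs (11, 10).
Under simultaneous play:
Firm A's best replies: W→Plus; X→Plus; Y→Value; Z→Budget.
Firm B's best replies: Budget→Y; Value→X; Plus→W; Premium→W.
Only (Plus, W) has each player best-responding; Nash payoffs (9, 13).
Firm B earns 10 sequentially versus 13 at the Nash outcome: worse off.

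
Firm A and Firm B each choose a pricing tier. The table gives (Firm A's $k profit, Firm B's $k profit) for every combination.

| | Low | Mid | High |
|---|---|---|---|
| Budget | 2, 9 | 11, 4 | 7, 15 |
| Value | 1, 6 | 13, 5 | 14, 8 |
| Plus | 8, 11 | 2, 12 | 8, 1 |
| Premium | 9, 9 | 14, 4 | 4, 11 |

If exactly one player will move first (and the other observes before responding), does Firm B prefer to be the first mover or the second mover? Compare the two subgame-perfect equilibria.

first

If Firm A leads: Firm B's best replies are Budget→High, Value→High, Plus→Mid, Premium→High; Firm A's induced payoffs 7, 14, 2, 4; outcome (Value, High), payoffs (14, 8).
If Firm B leads: Firm A's best replies are Low→Premium, Mid→Premium, High→Value; Firm B's induced payoffs 9, 4, 8; outcome (Premium, Low), payoffs (9, 9).
Firm B gets 9 moving first and 8 moving second, so Firm B prefers to move first.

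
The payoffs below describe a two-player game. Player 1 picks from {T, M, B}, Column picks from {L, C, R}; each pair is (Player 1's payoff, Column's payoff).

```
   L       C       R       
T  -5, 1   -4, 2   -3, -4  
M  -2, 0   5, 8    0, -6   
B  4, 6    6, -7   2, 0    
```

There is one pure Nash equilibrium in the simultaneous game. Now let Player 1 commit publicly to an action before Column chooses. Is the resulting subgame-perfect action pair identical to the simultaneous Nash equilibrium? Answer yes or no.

no

Solve by backward induction (Player 1 leads).
- T → Column plays C (best of 1, 2, -4); Player 1 gets -4.
- M → Column plays C (best of 0, 8, -6); Player 1 gets 5.
- B → Column plays L (best of 6, -7, 0); Player 1 gets 4.
Maximizing over -4, 5, 4, Player 1 chooses M. Subgame-perfect outcome: (M, C) with payoffs (5, 8).
Under simultaneous play:
Player 1's best replies: L→B; C→B; R→B.
Column's best replies: T→C; M→C; B→L.
The unique mutual best reply is (B, L), giving (4, 6).
Sequential outcome (M, C) differs from the Nash profile (B, L).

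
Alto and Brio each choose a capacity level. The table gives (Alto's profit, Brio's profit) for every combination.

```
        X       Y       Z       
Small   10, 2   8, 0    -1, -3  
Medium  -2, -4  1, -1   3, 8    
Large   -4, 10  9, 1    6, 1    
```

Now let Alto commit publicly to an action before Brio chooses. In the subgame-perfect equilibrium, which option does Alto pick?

Small

Backward induction with Alto moving first.
- Small: Brio compares 2, 0, -3 and picks X; Alto would get 10.
- Medium: Brio compares -4, -1, 8 and picks Z; Alto would get 3.
- Large: Brio compares 10, 1, 1 and picks X; Alto would get -4.
Alto's induced payoffs are 10, 3, -4, so Alto commits to Small. Subgame-perfect outcome: (Small, X) with payoffs (10, 2).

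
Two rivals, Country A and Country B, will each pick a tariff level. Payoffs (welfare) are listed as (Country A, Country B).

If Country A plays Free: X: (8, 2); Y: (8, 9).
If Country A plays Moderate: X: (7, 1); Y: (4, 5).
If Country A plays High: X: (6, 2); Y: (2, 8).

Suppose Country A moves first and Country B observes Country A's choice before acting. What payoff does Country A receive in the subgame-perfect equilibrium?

Solve by backward induction (Country A leads).
- Free → Country B plays Y (best of 2, 9); Country A gets 8.
- Moderate → Country B plays Y (best of 1, 5); Country A gets 4.
- High → Country B plays Y (best of 2, 8); Country A gets 2.
Country A's induced payoffs are 8, 4, 2, so Country A commits to Free. Subgame-perfect outcome: (Free, Y) with payoffs (8, 9).

8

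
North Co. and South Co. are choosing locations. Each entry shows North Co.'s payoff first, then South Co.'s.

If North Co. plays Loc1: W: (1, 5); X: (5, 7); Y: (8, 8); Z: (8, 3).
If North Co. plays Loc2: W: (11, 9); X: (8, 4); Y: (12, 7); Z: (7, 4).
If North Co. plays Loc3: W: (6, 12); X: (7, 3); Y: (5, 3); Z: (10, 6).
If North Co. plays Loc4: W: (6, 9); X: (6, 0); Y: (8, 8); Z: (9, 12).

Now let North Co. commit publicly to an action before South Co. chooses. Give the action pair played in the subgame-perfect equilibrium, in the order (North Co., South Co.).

Work backward from South Co.'s decision.
- Loc1: South Co. compares 5, 7, 8, 3 and picks Y; North Co. would get 8.
- Loc2: South Co. compares 9, 4, 7, 4 and picks W; North Co. would get 11.
- Loc3: South Co. compares 12, 3, 3, 6 and picks W; North Co. would get 6.
- Loc4: South Co. compares 9, 0, 8, 12 and picks Z; North Co. would get 9.
Maximizing over 8, 11, 6, 9, North Co. chooses Loc2. Subgame-perfect outcome: (Loc2, W) with payoffs (11, 9).

(Loc2, W)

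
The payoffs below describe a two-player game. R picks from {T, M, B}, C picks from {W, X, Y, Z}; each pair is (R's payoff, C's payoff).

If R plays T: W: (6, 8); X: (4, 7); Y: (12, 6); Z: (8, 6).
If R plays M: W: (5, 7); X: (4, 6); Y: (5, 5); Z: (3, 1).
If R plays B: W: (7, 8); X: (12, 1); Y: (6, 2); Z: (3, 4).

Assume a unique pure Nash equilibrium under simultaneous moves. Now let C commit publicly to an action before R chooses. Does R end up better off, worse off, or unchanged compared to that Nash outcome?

unchanged

Backward induction with C moving first.
- W: BR = B, leader payoff 8.
- X: BR = B, leader payoff 1.
- Y: BR = T, leader payoff 6.
- Z: BR = T, leader payoff 6.
Maximizing over 8, 1, 6, 6, C chooses W. Subgame-perfect outcome: (B, W) with payoffs (7, 8).
Now find the simultaneous Nash equilibrium.
R's best replies: W→B; X→B; Y→T; Z→T.
C's best replies: T→W; M→W; B→W.
The unique mutual best reply is (B, W), giving (7, 8).
R earns 7 sequentially versus 7 at the Nash outcome: unchanged.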